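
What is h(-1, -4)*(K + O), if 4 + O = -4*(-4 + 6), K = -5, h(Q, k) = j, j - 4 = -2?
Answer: -34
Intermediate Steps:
j = 2 (j = 4 - 2 = 2)
h(Q, k) = 2
O = -12 (O = -4 - 4*(-4 + 6) = -4 - 4*2 = -4 - 8 = -12)
h(-1, -4)*(K + O) = 2*(-5 - 12) = 2*(-17) = -34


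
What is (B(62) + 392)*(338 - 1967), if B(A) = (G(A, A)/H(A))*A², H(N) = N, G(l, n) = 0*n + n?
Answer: -6900444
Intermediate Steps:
G(l, n) = n (G(l, n) = 0 + n = n)
B(A) = A² (B(A) = (A/A)*A² = 1*A² = A²)
(B(62) + 392)*(338 - 1967) = (62² + 392)*(338 - 1967) = (3844 + 392)*(-1629) = 4236*(-1629) = -6900444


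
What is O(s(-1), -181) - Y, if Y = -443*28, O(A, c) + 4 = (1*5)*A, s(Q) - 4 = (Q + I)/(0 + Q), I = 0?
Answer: 12425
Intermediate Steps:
s(Q) = 5 (s(Q) = 4 + (Q + 0)/(0 + Q) = 4 + Q/Q = 4 + 1 = 5)
O(A, c) = -4 + 5*A (O(A, c) = -4 + (1*5)*A = -4 + 5*A)
Y = -12404
O(s(-1), -181) - Y = (-4 + 5*5) - 1*(-12404) = (-4 + 25) + 12404 = 21 + 12404 = 12425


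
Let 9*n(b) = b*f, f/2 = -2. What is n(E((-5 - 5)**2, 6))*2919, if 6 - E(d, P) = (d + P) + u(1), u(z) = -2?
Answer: 381416/3 ≈ 1.2714e+5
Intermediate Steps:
f = -4 (f = 2*(-2) = -4)
E(d, P) = 8 - P - d (E(d, P) = 6 - ((d + P) - 2) = 6 - ((P + d) - 2) = 6 - (-2 + P + d) = 6 + (2 - P - d) = 8 - P - d)
n(b) = -4*b/9 (n(b) = (b*(-4))/9 = (-4*b)/9 = -4*b/9)
n(E((-5 - 5)**2, 6))*2919 = -4*(8 - 1*6 - (-5 - 5)**2)/9*2919 = -4*(8 - 6 - 1*(-10)**2)/9*2919 = -4*(8 - 6 - 1*100)/9*2919 = -4*(8 - 6 - 100)/9*2919 = -4/9*(-98)*2919 = (392/9)*2919 = 381416/3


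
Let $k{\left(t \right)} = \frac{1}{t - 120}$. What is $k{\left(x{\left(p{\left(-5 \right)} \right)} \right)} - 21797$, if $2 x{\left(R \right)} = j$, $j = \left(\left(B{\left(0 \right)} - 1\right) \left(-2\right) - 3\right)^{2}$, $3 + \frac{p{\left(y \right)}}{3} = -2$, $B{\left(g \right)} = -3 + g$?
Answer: $- \frac{4686357}{215} \approx -21797.0$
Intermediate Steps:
$p{\left(y \right)} = -15$ ($p{\left(y \right)} = -9 + 3 \left(-2\right) = -9 - 6 = -15$)
$j = 25$ ($j = \left(\left(\left(-3 + 0\right) - 1\right) \left(-2\right) - 3\right)^{2} = \left(\left(-3 - 1\right) \left(-2\right) - 3\right)^{2} = \left(\left(-4\right) \left(-2\right) - 3\right)^{2} = \left(8 - 3\right)^{2} = 5^{2} = 25$)
$x{\left(R \right)} = \frac{25}{2}$ ($x{\left(R \right)} = \frac{1}{2} \cdot 25 = \frac{25}{2}$)
$k{\left(t \right)} = \frac{1}{-120 + t}$
$k{\left(x{\left(p{\left(-5 \right)} \right)} \right)} - 21797 = \frac{1}{-120 + \frac{25}{2}} - 21797 = \frac{1}{- \frac{215}{2}} - 21797 = - \frac{2}{215} - 21797 = - \frac{4686357}{215}$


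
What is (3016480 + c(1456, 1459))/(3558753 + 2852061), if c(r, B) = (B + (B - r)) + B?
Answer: 1006467/2136938 ≈ 0.47099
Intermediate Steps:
c(r, B) = -r + 3*B (c(r, B) = (-r + 2*B) + B = -r + 3*B)
(3016480 + c(1456, 1459))/(3558753 + 2852061) = (3016480 + (-1*1456 + 3*1459))/(3558753 + 2852061) = (3016480 + (-1456 + 4377))/6410814 = (3016480 + 2921)*(1/6410814) = 3019401*(1/6410814) = 1006467/2136938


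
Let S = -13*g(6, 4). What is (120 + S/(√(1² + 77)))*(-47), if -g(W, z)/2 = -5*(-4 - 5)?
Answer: -5640 - 705*√78 ≈ -11866.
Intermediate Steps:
g(W, z) = -90 (g(W, z) = -(-10)*(-4 - 5) = -(-10)*(-9) = -2*45 = -90)
S = 1170 (S = -13*(-90) = 1170)
(120 + S/(√(1² + 77)))*(-47) = (120 + 1170/(√(1² + 77)))*(-47) = (120 + 1170/(√(1 + 77)))*(-47) = (120 + 1170/(√78))*(-47) = (120 + 1170*(√78/78))*(-47) = (120 + 15*√78)*(-47) = -5640 - 705*√78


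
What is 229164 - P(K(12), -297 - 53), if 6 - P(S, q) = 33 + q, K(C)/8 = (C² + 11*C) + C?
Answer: 228841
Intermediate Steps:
K(C) = 8*C² + 96*C (K(C) = 8*((C² + 11*C) + C) = 8*(C² + 12*C) = 8*C² + 96*C)
P(S, q) = -27 - q (P(S, q) = 6 - (33 + q) = 6 + (-33 - q) = -27 - q)
229164 - P(K(12), -297 - 53) = 229164 - (-27 - (-297 - 53)) = 229164 - (-27 - 1*(-350)) = 229164 - (-27 + 350) = 229164 - 1*323 = 229164 - 323 = 228841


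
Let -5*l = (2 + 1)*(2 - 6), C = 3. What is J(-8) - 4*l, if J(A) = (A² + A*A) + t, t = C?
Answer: 607/5 ≈ 121.40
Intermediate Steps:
t = 3
l = 12/5 (l = -(2 + 1)*(2 - 6)/5 = -3*(-4)/5 = -⅕*(-12) = 12/5 ≈ 2.4000)
J(A) = 3 + 2*A² (J(A) = (A² + A*A) + 3 = (A² + A²) + 3 = 2*A² + 3 = 3 + 2*A²)
J(-8) - 4*l = (3 + 2*(-8)²) - 4*12/5 = (3 + 2*64) - 48/5 = (3 + 128) - 48/5 = 131 - 48/5 = 607/5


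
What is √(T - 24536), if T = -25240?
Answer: 4*I*√3111 ≈ 223.11*I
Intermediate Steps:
√(T - 24536) = √(-25240 - 24536) = √(-49776) = 4*I*√3111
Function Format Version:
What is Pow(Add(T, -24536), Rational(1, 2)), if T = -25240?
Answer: Mul(4, I, Pow(3111, Rational(1, 2))) ≈ Mul(223.11, I)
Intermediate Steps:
Pow(Add(T, -24536), Rational(1, 2)) = Pow(Add(-25240, -24536), Rational(1, 2)) = Pow(-49776, Rational(1, 2)) = Mul(4, I, Pow(3111, Rational(1, 2)))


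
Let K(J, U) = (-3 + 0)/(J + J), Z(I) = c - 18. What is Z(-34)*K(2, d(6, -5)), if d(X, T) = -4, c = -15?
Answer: 99/4 ≈ 24.750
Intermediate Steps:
Z(I) = -33 (Z(I) = -15 - 18 = -33)
K(J, U) = -3/(2*J) (K(J, U) = -3*1/(2*J) = -3/(2*J))
Z(-34)*K(2, d(6, -5)) = -(-99)/(2*2) = -33*(-¾) = 99/4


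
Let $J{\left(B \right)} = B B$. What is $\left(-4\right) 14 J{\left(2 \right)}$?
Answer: $-224$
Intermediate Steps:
$J{\left(B \right)} = B^{2}$
$\left(-4\right) 14 J{\left(2 \right)} = \left(-4\right) 14 \cdot 2^{2} = \left(-56\right) 4 = -224$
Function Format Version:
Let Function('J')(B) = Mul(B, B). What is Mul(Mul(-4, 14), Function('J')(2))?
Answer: -224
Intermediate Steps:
Function('J')(B) = Pow(B, 2)
Mul(Mul(-4, 14), Function('J')(2)) = Mul(Mul(-4, 14), Pow(2, 2)) = Mul(-56, 4) = -224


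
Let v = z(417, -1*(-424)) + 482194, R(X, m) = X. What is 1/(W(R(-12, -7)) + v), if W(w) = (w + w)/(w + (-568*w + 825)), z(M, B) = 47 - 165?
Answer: 2543/1225919260 ≈ 2.0744e-6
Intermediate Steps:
z(M, B) = -118
v = 482076 (v = -118 + 482194 = 482076)
W(w) = 2*w/(825 - 567*w) (W(w) = (2*w)/(w + (825 - 568*w)) = (2*w)/(825 - 567*w) = 2*w/(825 - 567*w))
1/(W(R(-12, -7)) + v) = 1/(-2*(-12)/(-825 + 567*(-12)) + 482076) = 1/(-2*(-12)/(-825 - 6804) + 482076) = 1/(-2*(-12)/(-7629) + 482076) = 1/(-2*(-12)*(-1/7629) + 482076) = 1/(-8/2543 + 482076) = 1/(1225919260/2543) = 2543/1225919260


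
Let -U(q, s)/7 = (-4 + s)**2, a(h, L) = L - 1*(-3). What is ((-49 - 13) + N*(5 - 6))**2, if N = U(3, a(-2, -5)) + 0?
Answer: 36100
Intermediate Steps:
a(h, L) = 3 + L (a(h, L) = L + 3 = 3 + L)
U(q, s) = -7*(-4 + s)**2
N = -252 (N = -7*(-4 + (3 - 5))**2 + 0 = -7*(-4 - 2)**2 + 0 = -7*(-6)**2 + 0 = -7*36 + 0 = -252 + 0 = -252)
((-49 - 13) + N*(5 - 6))**2 = ((-49 - 13) - 252*(5 - 6))**2 = (-62 - 252*(-1))**2 = (-62 + 252)**2 = 190**2 = 36100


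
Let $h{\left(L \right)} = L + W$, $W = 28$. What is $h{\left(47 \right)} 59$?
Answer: $4425$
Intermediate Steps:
$h{\left(L \right)} = 28 + L$ ($h{\left(L \right)} = L + 28 = 28 + L$)
$h{\left(47 \right)} 59 = \left(28 + 47\right) 59 = 75 \cdot 59 = 4425$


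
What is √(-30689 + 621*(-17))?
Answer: I*√41246 ≈ 203.09*I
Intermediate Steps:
√(-30689 + 621*(-17)) = √(-30689 - 10557) = √(-41246) = I*√41246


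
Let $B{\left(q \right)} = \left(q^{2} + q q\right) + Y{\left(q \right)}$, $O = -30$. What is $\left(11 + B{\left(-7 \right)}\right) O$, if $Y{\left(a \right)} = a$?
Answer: $-3060$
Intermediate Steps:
$B{\left(q \right)} = q + 2 q^{2}$ ($B{\left(q \right)} = \left(q^{2} + q q\right) + q = \left(q^{2} + q^{2}\right) + q = 2 q^{2} + q = q + 2 q^{2}$)
$\left(11 + B{\left(-7 \right)}\right) O = \left(11 - 7 \left(1 + 2 \left(-7\right)\right)\right) \left(-30\right) = \left(11 - 7 \left(1 - 14\right)\right) \left(-30\right) = \left(11 - -91\right) \left(-30\right) = \left(11 + 91\right) \left(-30\right) = 102 \left(-30\right) = -3060$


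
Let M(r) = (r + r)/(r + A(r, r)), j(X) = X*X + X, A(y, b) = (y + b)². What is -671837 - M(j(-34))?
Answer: -3015876295/4489 ≈ -6.7184e+5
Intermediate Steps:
A(y, b) = (b + y)²
j(X) = X + X² (j(X) = X² + X = X + X²)
M(r) = 2*r/(r + 4*r²) (M(r) = (r + r)/(r + (r + r)²) = (2*r)/(r + (2*r)²) = (2*r)/(r + 4*r²) = 2*r/(r + 4*r²))
-671837 - M(j(-34)) = -671837 - 2/(1 + 4*(-34*(1 - 34))) = -671837 - 2/(1 + 4*(-34*(-33))) = -671837 - 2/(1 + 4*1122) = -671837 - 2/(1 + 4488) = -671837 - 2/4489 = -3015876295/4489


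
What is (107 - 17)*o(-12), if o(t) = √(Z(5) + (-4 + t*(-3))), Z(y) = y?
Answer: 90*√37 ≈ 547.45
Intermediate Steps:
o(t) = √(1 - 3*t) (o(t) = √(5 + (-4 + t*(-3))) = √(5 + (-4 - 3*t)) = √(1 - 3*t))
(107 - 17)*o(-12) = (107 - 17)*√(1 - 3*(-12)) = 90*√(1 + 36) = 90*√37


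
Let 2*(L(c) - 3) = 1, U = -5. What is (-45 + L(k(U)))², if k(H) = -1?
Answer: 6889/4 ≈ 1722.3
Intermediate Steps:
L(c) = 7/2 (L(c) = 3 + (½)*1 = 3 + ½ = 7/2)
(-45 + L(k(U)))² = (-45 + 7/2)² = (-83/2)² = 6889/4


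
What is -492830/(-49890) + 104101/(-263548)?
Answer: 12469076195/1314840972 ≈ 9.4833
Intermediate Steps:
-492830/(-49890) + 104101/(-263548) = -492830*(-1/49890) + 104101*(-1/263548) = 49283/4989 - 104101/263548 = 12469076195/1314840972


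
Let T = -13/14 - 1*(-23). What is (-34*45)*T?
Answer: -236385/7 ≈ -33769.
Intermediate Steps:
T = 309/14 (T = -13*1/14 + 23 = -13/14 + 23 = 309/14 ≈ 22.071)
(-34*45)*T = -34*45*(309/14) = -1530*309/14 = -236385/7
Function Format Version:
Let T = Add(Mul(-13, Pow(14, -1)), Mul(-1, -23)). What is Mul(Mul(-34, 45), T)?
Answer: Rational(-236385, 7) ≈ -33769.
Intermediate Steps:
T = Rational(309, 14) (T = Add(Mul(-13, Rational(1, 14)), 23) = Add(Rational(-13, 14), 23) = Rational(309, 14) ≈ 22.071)
Mul(Mul(-34, 45), T) = Mul(Mul(-34, 45), Rational(309, 14)) = Mul(-1530, Rational(309, 14)) = Rational(-236385, 7)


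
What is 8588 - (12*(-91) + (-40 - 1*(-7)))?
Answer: 9713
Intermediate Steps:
8588 - (12*(-91) + (-40 - 1*(-7))) = 8588 - (-1092 + (-40 + 7)) = 8588 - (-1092 - 33) = 8588 - 1*(-1125) = 8588 + 1125 = 9713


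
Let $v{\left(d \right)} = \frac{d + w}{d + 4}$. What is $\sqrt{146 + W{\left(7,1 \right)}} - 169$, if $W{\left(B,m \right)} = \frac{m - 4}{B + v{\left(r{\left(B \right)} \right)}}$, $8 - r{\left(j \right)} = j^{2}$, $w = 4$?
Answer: $-169 + \frac{\sqrt{2330}}{4} \approx -156.93$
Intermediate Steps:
$r{\left(j \right)} = 8 - j^{2}$
$v{\left(d \right)} = 1$ ($v{\left(d \right)} = \frac{d + 4}{d + 4} = \frac{4 + d}{4 + d} = 1$)
$W{\left(B,m \right)} = \frac{-4 + m}{1 + B}$ ($W{\left(B,m \right)} = \frac{m - 4}{B + 1} = \frac{-4 + m}{1 + B}$)
$\sqrt{146 + W{\left(7,1 \right)}} - 169 = \sqrt{146 + \frac{-4 + 1}{1 + 7}} - 169 = \sqrt{146 + \frac{1}{8} \left(-3\right)} - 169 = \sqrt{146 - \frac{3}{8}} - 169 = \sqrt{\frac{1165}{8}} - 169 = \frac{\sqrt{2330}}{4} - 169 = -169 + \frac{\sqrt{2330}}{4}$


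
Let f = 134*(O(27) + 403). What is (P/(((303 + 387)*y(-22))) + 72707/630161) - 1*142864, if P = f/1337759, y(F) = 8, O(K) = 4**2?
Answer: -332399942518079101727/2326689795789240 ≈ -1.4286e+5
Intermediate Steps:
O(K) = 16
f = 56146 (f = 134*(16 + 403) = 134*419 = 56146)
P = 56146/1337759 ≈ 0.041970
(P/(((303 + 387)*y(-22))) + 72707/630161) - 1*142864 = (56146/(1337759*(((303 + 387)*8))) + 72707/630161) - 1*142864 = (56146/(1337759*((690*8))) + 72707*(1/630161)) - 142864 = ((56146/1337759)/5520 + 72707/630161) - 142864 = ((56146/1337759)*(1/5520) + 72707/630161) - 142864 = (28073/3692214840 + 72707/630161) - 142864 = 268467554881633/2326689795789240 - 142864 = -332399942518079101727/2326689795789240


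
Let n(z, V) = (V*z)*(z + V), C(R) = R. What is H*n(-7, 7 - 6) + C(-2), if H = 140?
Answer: 5878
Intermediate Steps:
n(z, V) = V*z*(V + z) (n(z, V) = (V*z)*(V + z) = V*z*(V + z))
H*n(-7, 7 - 6) + C(-2) = 140*((7 - 6)*(-7)*((7 - 6) - 7)) - 2 = 140*(1*(-7)*(1 - 7)) - 2 = 140*(1*(-7)*(-6)) - 2 = 140*42 - 2 = 5880 - 2 = 5878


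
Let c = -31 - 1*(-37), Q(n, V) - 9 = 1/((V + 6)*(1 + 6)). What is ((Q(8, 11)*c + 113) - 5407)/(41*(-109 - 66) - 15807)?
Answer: 311777/1367429 ≈ 0.22800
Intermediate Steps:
Q(n, V) = 9 + 1/(42 + 7*V) (Q(n, V) = 9 + 1/((V + 6)*(1 + 6)) = 9 + 1/((6 + V)*7) = 9 + 1/(42 + 7*V))
c = 6 (c = -31 + 37 = 6)
((Q(8, 11)*c + 113) - 5407)/(41*(-109 - 66) - 15807) = ((((379 + 63*11)/(7*(6 + 11)))*6 + 113) - 5407)/(41*(-109 - 66) - 15807) = ((((⅐)*(379 + 693)/17)*6 + 113) - 5407)/(41*(-175) - 15807) = ((((⅐)*(1/17)*1072)*6 + 113) - 5407)/(-7175 - 15807) = (((1072/119)*6 + 113) - 5407)/(-22982) = ((6432/119 + 113) - 5407)*(-1/22982) = (19879/119 - 5407)*(-1/22982) = -623554/119*(-1/22982) = 311777/1367429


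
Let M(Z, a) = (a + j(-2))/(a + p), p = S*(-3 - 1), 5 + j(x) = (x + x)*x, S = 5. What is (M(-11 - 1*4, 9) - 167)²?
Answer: 3418801/121 ≈ 28255.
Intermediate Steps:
j(x) = -5 + 2*x² (j(x) = -5 + (x + x)*x = -5 + (2*x)*x = -5 + 2*x²)
p = -20 (p = 5*(-3 - 1) = 5*(-4) = -20)
M(Z, a) = (3 + a)/(-20 + a) (M(Z, a) = (a + (-5 + 2*(-2)²))/(a - 20) = (a + (-5 + 2*4))/(-20 + a) = (a + (-5 + 8))/(-20 + a) = (a + 3)/(-20 + a) = (3 + a)/(-20 + a))
(M(-11 - 1*4, 9) - 167)² = ((3 + 9)/(-20 + 9) - 167)² = (12/(-11) - 167)² = (-1/11*12 - 167)² = (-12/11 - 167)² = (-1849/11)² = 3418801/121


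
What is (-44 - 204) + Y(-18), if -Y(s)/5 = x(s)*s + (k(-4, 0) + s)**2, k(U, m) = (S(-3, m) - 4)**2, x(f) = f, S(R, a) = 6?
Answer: -2848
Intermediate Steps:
k(U, m) = 4 (k(U, m) = (6 - 4)**2 = 2**2 = 4)
Y(s) = -5*s**2 - 5*(4 + s)**2 (Y(s) = -5*(s*s + (4 + s)**2) = -5*(s**2 + (4 + s)**2) = -5*s**2 - 5*(4 + s)**2)
(-44 - 204) + Y(-18) = (-44 - 204) + (-5*(-18)**2 - 5*(4 - 18)**2) = -248 + (-5*324 - 5*(-14)**2) = -248 + (-1620 - 5*196) = -248 + (-1620 - 980) = -248 - 2600 = -2848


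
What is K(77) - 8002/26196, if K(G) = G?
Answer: 1004545/13098 ≈ 76.695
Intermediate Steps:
K(77) - 8002/26196 = 77 - 8002/26196 = 77 - 8002*1/26196 = 77 - 4001/13098 = 1004545/13098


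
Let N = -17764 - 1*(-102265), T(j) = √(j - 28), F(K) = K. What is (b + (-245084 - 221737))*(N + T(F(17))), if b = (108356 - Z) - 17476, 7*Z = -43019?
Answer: -218736584568/7 - 2588568*I*√11/7 ≈ -3.1248e+10 - 1.2265e+6*I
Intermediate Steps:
Z = -43019/7 (Z = (⅐)*(-43019) = -43019/7 ≈ -6145.6)
b = 679179/7 (b = (108356 - 1*(-43019/7)) - 17476 = (108356 + 43019/7) - 17476 = 801511/7 - 17476 = 679179/7 ≈ 97026.)
T(j) = √(-28 + j)
N = 84501 (N = -17764 + 102265 = 84501)
(b + (-245084 - 221737))*(N + T(F(17))) = (679179/7 + (-245084 - 221737))*(84501 + √(-28 + 17)) = (679179/7 - 466821)*(84501 + √(-11)) = -2588568*(84501 + I*√11)/7 = -218736584568/7 - 2588568*I*√11/7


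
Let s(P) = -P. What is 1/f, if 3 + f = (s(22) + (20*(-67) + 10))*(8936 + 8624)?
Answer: -1/23741123 ≈ -4.2121e-8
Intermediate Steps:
f = -23741123 (f = -3 + (-1*22 + (20*(-67) + 10))*(8936 + 8624) = -3 + (-22 + (-1340 + 10))*17560 = -3 + (-22 - 1330)*17560 = -3 - 1352*17560 = -3 - 23741120 = -23741123)
1/f = 1/(-23741123) = -1/23741123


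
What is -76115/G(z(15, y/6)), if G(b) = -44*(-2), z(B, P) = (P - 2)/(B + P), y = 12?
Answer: -76115/88 ≈ -864.94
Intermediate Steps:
z(B, P) = (-2 + P)/(B + P)
G(b) = 88
-76115/G(z(15, y/6)) = -76115/88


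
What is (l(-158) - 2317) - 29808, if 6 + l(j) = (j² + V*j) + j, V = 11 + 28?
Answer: -13487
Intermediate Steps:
V = 39
l(j) = -6 + j² + 40*j (l(j) = -6 + ((j² + 39*j) + j) = -6 + (j² + 40*j) = -6 + j² + 40*j)
(l(-158) - 2317) - 29808 = ((-6 + (-158)² + 40*(-158)) - 2317) - 29808 = ((-6 + 24964 - 6320) - 2317) - 29808 = (18638 - 2317) - 29808 = 16321 - 29808 = -13487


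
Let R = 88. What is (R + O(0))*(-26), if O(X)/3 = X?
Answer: -2288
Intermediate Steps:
O(X) = 3*X
(R + O(0))*(-26) = (88 + 3*0)*(-26) = (88 + 0)*(-26) = 88*(-26) = -2288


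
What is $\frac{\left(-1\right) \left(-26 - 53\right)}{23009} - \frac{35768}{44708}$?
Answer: $- \frac{204863495}{257171593} \approx -0.7966$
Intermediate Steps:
$\frac{\left(-1\right) \left(-26 - 53\right)}{23009} - \frac{35768}{44708} = \left(-1\right) \left(-79\right) \frac{1}{23009} - \frac{8942}{11177} = 79 \cdot \frac{1}{23009} - \frac{8942}{11177} = \frac{79}{23009} - \frac{8942}{11177} = - \frac{204863495}{257171593}$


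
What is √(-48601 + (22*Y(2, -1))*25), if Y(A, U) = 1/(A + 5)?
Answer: I*√2377599/7 ≈ 220.28*I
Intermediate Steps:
Y(A, U) = 1/(5 + A)
√(-48601 + (22*Y(2, -1))*25) = √(-48601 + (22/(5 + 2))*25) = √(-48601 + (22/7)*25) = √(-48601 + 550/7) = √(-339657/7) = I*√2377599/7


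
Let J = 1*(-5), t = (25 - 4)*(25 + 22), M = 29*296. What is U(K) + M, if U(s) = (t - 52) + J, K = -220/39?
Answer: 9514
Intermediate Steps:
M = 8584
t = 987 (t = 21*47 = 987)
K = -220/39 (K = -220*1/39 = -220/39 ≈ -5.6410)
J = -5
U(s) = 930 (U(s) = (987 - 52) - 5 = 935 - 5 = 930)
U(K) + M = 930 + 8584 = 9514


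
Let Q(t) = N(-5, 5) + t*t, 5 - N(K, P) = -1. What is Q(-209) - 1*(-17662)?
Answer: 61349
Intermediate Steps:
N(K, P) = 6 (N(K, P) = 5 - 1*(-1) = 5 + 1 = 6)
Q(t) = 6 + t**2 (Q(t) = 6 + t*t = 6 + t**2)
Q(-209) - 1*(-17662) = (6 + (-209)**2) - 1*(-17662) = (6 + 43681) + 17662 = 43687 + 17662 = 61349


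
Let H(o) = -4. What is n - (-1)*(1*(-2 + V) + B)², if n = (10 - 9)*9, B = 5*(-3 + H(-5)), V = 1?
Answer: 1305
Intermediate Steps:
B = -35 (B = 5*(-3 - 4) = 5*(-7) = -35)
n = 9 (n = 1*9 = 9)
n - (-1)*(1*(-2 + V) + B)² = 9 - (-1)*(1*(-2 + 1) - 35)² = 9 - (-1)*(1*(-1) - 35)² = 9 - (-1)*(-1 - 35)² = 9 - (-1)*(-36)² = 9 - (-1)*1296 = 9 - 1*(-1296) = 9 + 1296 = 1305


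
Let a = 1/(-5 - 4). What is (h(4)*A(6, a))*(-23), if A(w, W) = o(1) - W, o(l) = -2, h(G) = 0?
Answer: 0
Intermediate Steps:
a = -⅑ (a = 1/(-9) = -⅑ ≈ -0.11111)
A(w, W) = -2 - W
(h(4)*A(6, a))*(-23) = (0*(-2 - 1*(-⅑)))*(-23) = (0*(-2 + ⅑))*(-23) = (0*(-17/9))*(-23) = 0*(-23) = 0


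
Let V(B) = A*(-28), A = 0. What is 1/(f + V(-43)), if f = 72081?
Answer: 1/72081 ≈ 1.3873e-5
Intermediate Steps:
V(B) = 0 (V(B) = 0*(-28) = 0)
1/(f + V(-43)) = 1/(72081 + 0) = 1/72081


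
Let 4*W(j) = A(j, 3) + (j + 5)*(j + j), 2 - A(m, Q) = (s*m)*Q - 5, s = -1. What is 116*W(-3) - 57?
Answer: -463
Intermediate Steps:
A(m, Q) = 7 + Q*m (A(m, Q) = 2 - ((-m)*Q - 5) = 2 - (-Q*m - 5) = 2 - (-5 - Q*m) = 2 + (5 + Q*m) = 7 + Q*m)
W(j) = 7/4 + 3*j/4 + j*(5 + j)/2 (W(j) = ((7 + 3*j) + (j + 5)*(j + j))/4 = ((7 + 3*j) + (5 + j)*(2*j))/4 = ((7 + 3*j) + 2*j*(5 + j))/4 = (7 + 3*j + 2*j*(5 + j))/4 = 7/4 + 3*j/4 + j*(5 + j)/2)
116*W(-3) - 57 = 116*(7/4 + (½)*(-3)² + (13/4)*(-3)) - 57 = 116*(7/4 + (½)*9 - 39/4) - 57 = 116*(7/4 + 9/2 - 39/4) - 57 = 116*(-7/2) - 57 = -406 - 57 = -463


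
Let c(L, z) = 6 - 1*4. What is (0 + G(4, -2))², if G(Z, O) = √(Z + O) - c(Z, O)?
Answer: (2 - √2)² ≈ 0.34315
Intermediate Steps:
c(L, z) = 2 (c(L, z) = 6 - 4 = 2)
G(Z, O) = -2 + √(O + Z) (G(Z, O) = √(Z + O) - 1*2 = √(O + Z) - 2 = -2 + √(O + Z))
(0 + G(4, -2))² = (0 + (-2 + √(-2 + 4)))² = (0 + (-2 + √2))² = (-2 + √2)²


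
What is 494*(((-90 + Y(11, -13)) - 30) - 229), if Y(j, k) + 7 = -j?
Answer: -181298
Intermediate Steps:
Y(j, k) = -7 - j
494*(((-90 + Y(11, -13)) - 30) - 229) = 494*(((-90 + (-7 - 1*11)) - 30) - 229) = 494*(((-90 + (-7 - 11)) - 30) - 229) = 494*(((-90 - 18) - 30) - 229) = 494*((-108 - 30) - 229) = 494*(-138 - 229) = 494*(-367) = -181298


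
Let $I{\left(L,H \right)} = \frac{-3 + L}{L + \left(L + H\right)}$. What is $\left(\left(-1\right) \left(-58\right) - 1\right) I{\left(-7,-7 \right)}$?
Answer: $\frac{190}{7} \approx 27.143$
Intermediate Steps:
$I{\left(L,H \right)} = \frac{-3 + L}{H + 2 L}$ ($I{\left(L,H \right)} = \frac{-3 + L}{L + \left(H + L\right)} = \frac{-3 + L}{H + 2 L}$)
$\left(\left(-1\right) \left(-58\right) - 1\right) I{\left(-7,-7 \right)} = \left(\left(-1\right) \left(-58\right) - 1\right) \frac{-3 - 7}{-7 + 2 \left(-7\right)} = \left(58 - 1\right) \frac{1}{-7 - 14} \left(-10\right) = 57 \frac{1}{-21} \left(-10\right) = 57 \left(\left(- \frac{1}{21}\right) \left(-10\right)\right) = 57 \cdot \frac{10}{21} = \frac{190}{7}$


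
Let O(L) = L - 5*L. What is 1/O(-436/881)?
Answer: 881/1744 ≈ 0.50516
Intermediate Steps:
O(L) = -4*L
1/O(-436/881) = 1/(-(-1744)/881) = 1/(-4*(-436/881)) = 1/(1744/881) = 881/1744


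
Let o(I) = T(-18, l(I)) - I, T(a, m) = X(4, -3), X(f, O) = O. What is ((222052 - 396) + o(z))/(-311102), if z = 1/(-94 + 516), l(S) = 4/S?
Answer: -8503415/11935004 ≈ -0.71248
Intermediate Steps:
T(a, m) = -3
z = 1/422 ≈ 0.0023697
o(I) = -3 - I
((222052 - 396) + o(z))/(-311102) = ((222052 - 396) + (-3 - 1*1/422))/(-311102) = (221656 + (-3 - 1/422))*(-1/311102) = (221656 - 1267/422)*(-1/311102) = (93537565/422)*(-1/311102) = -8503415/11935004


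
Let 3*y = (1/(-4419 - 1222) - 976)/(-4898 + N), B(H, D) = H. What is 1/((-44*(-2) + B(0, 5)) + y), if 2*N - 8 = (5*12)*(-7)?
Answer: 86374992/7606504913 ≈ 0.011355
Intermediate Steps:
N = -206 (N = 4 + ((5*12)*(-7))/2 = 4 + (60*(-7))/2 = 4 + (1/2)*(-420) = 4 - 210 = -206)
y = 5505617/86374992 (y = ((1/(-4419 - 1222) - 976)/(-4898 - 206))/3 = ((1/(-5641) - 976)/(-5104))/3 = ((-1/5641 - 976)*(-1/5104))/3 = (-5505617/5641*(-1/5104))/3 = (1/3)*(5505617/28791664) = 5505617/86374992 ≈ 0.063741)
1/((-44*(-2) + B(0, 5)) + y) = 1/((-44*(-2) + 0) + 5505617/86374992) = 1/((88 + 0) + 5505617/86374992) = 1/(88 + 5505617/86374992) = 1/(7606504913/86374992) = 86374992/7606504913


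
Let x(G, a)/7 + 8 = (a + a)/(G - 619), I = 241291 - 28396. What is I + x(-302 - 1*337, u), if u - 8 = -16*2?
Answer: 133875899/629 ≈ 2.1284e+5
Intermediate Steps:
I = 212895
u = -24 (u = 8 - 16*2 = 8 - 32 = -24)
x(G, a) = -56 + 14*a/(-619 + G) (x(G, a) = -56 + 7*((a + a)/(G - 619)) = -56 + 7*((2*a)/(-619 + G)) = -56 + 7*(2*a/(-619 + G)) = -56 + 14*a/(-619 + G))
I + x(-302 - 1*337, u) = 212895 + 14*(2476 - 24 - 4*(-302 - 1*337))/(-619 + (-302 - 1*337)) = 212895 + 14*(2476 - 24 - 4*(-302 - 337))/(-619 + (-302 - 337)) = 212895 + 14*(2476 - 24 - 4*(-639))/(-619 - 639) = 212895 + 14*(2476 - 24 + 2556)/(-1258) = 212895 + 14*(-1/1258)*5008 = 212895 - 35056/629 = 133875899/629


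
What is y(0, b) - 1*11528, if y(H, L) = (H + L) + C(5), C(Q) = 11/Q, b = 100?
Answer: -57129/5 ≈ -11426.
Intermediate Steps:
y(H, L) = 11/5 + H + L (y(H, L) = (H + L) + 11/5 = 11/5 + H + L)
y(0, b) - 1*11528 = (11/5 + 0 + 100) - 1*11528 = 511/5 - 11528 = -57129/5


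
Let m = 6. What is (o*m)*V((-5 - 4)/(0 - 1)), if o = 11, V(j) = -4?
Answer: -264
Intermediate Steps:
(o*m)*V((-5 - 4)/(0 - 1)) = (11*6)*(-4) = 66*(-4) = -264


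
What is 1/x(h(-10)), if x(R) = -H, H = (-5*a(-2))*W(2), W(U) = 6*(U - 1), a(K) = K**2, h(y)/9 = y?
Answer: 1/120 ≈ 0.0083333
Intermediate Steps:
h(y) = 9*y
W(U) = -6 + 6*U (W(U) = 6*(-1 + U) = -6 + 6*U)
H = -120 (H = (-5*(-2)**2)*(-6 + 6*2) = (-5*4)*(-6 + 12) = -20*6 = -120)
x(R) = 120 (x(R) = -1*(-120) = 120)
1/x(h(-10)) = 1/120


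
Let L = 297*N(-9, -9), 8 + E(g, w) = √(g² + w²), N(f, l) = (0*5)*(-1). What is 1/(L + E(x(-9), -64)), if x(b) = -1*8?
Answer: 1/512 + √65/512 ≈ 0.017700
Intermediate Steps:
N(f, l) = 0 (N(f, l) = 0*(-1) = 0)
x(b) = -8
E(g, w) = -8 + √(g² + w²)
L = 0 (L = 297*0 = 0)
1/(L + E(x(-9), -64)) = 1/(0 + (-8 + √((-8)² + (-64)²))) = 1/(0 + (-8 + √(64 + 4096))) = 1/(0 + (-8 + √4160)) = 1/(0 + (-8 + 8*√65)) = 1/(-8 + 8*√65)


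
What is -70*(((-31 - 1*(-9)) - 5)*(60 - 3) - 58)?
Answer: 111790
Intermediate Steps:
-70*(((-31 - 1*(-9)) - 5)*(60 - 3) - 58) = -70*(((-31 + 9) - 5)*57 - 58) = -70*((-22 - 5)*57 - 58) = -70*(-27*57 - 58) = -70*(-1539 - 58) = -70*(-1597) = 111790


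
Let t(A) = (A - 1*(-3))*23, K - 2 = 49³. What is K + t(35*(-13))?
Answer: 107255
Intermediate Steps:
K = 117651 (K = 2 + 49³ = 2 + 117649 = 117651)
t(A) = 69 + 23*A (t(A) = (A + 3)*23 = (3 + A)*23 = 69 + 23*A)
K + t(35*(-13)) = 117651 + (69 + 23*(35*(-13))) = 117651 + (69 + 23*(-455)) = 117651 + (69 - 10465) = 117651 - 10396 = 107255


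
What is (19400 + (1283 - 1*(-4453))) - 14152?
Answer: 10984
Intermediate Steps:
(19400 + (1283 - 1*(-4453))) - 14152 = (19400 + (1283 + 4453)) - 14152 = (19400 + 5736) - 14152 = 25136 - 14152 = 10984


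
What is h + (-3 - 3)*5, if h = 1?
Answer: -29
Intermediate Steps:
h + (-3 - 3)*5 = 1 + (-3 - 3)*5 = 1 - 6*5 = 1 - 30 = -29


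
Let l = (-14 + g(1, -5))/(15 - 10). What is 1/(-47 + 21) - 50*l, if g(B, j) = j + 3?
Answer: 4159/26 ≈ 159.96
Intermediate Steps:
g(B, j) = 3 + j
l = -16/5 (l = (-14 + (3 - 5))/(15 - 10) = (-14 - 2)/5 = -16*⅕ = -16/5 ≈ -3.2000)
1/(-47 + 21) - 50*l = 1/(-47 + 21) - 50*(-16/5) = 1/(-26) + 160 = -1/26 + 160 = 4159/26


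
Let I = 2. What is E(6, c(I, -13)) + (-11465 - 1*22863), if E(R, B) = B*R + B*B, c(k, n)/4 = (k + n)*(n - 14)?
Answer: 1384144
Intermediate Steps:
c(k, n) = 4*(-14 + n)*(k + n) (c(k, n) = 4*((k + n)*(n - 14)) = 4*((k + n)*(-14 + n)) = 4*((-14 + n)*(k + n)) = 4*(-14 + n)*(k + n))
E(R, B) = B² + B*R (E(R, B) = B*R + B² = B² + B*R)
E(6, c(I, -13)) + (-11465 - 1*22863) = (-56*2 - 56*(-13) + 4*(-13)² + 4*2*(-13))*((-56*2 - 56*(-13) + 4*(-13)² + 4*2*(-13)) + 6) + (-11465 - 1*22863) = (-112 + 728 + 4*169 - 104)*((-112 + 728 + 4*169 - 104) + 6) + (-11465 - 22863) = (-112 + 728 + 676 - 104)*((-112 + 728 + 676 - 104) + 6) - 34328 = 1188*(1188 + 6) - 34328 = 1188*1194 - 34328 = 1418472 - 34328 = 1384144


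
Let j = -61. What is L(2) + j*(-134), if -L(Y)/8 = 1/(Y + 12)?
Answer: 57214/7 ≈ 8173.4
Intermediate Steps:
L(Y) = -8/(12 + Y) (L(Y) = -8/(Y + 12) = -8/(12 + Y))
L(2) + j*(-134) = -8/(12 + 2) - 61*(-134) = -8/14 + 8174 = -8*1/14 + 8174 = -4/7 + 8174 = 57214/7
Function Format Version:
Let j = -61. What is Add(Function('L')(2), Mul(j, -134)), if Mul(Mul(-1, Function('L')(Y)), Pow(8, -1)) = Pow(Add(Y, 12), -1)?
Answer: Rational(57214, 7) ≈ 8173.4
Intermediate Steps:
Function('L')(Y) = Mul(-8, Pow(Add(12, Y), -1)) (Function('L')(Y) = Mul(-8, Pow(Add(Y, 12), -1)) = Mul(-8, Pow(Add(12, Y), -1)))
Add(Function('L')(2), Mul(j, -134)) = Add(Mul(-8, Pow(Add(12, 2), -1)), Mul(-61, -134)) = Add(Mul(-8, Pow(14, -1)), 8174) = Add(Mul(-8, Rational(1, 14)), 8174) = Add(Rational(-4, 7), 8174) = Rational(57214, 7)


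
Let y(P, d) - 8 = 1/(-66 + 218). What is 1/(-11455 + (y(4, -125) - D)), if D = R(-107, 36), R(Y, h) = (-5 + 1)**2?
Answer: -152/1742375 ≈ -8.7237e-5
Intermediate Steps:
y(P, d) = 1217/152 (y(P, d) = 8 + 1/(-66 + 218) = 8 + 1/152 = 1217/152)
R(Y, h) = 16 (R(Y, h) = (-4)**2 = 16)
D = 16
1/(-11455 + (y(4, -125) - D)) = 1/(-11455 + (1217/152 - 1*16)) = 1/(-11455 + (1217/152 - 16)) = 1/(-11455 - 1215/152) = 1/(-1742375/152) = -152/1742375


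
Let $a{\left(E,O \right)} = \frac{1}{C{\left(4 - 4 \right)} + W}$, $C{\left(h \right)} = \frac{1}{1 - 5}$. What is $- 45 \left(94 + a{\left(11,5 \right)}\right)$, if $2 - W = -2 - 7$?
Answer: $- \frac{182070}{43} \approx -4234.2$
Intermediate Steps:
$W = 11$ ($W = 2 - \left(-2 - 7\right) = 2 - -9 = 2 + 9 = 11$)
$C{\left(h \right)} = - \frac{1}{4}$ ($C{\left(h \right)} = \frac{1}{-4} = - \frac{1}{4}$)
$a{\left(E,O \right)} = \frac{4}{43}$ ($a{\left(E,O \right)} = \frac{1}{- \frac{1}{4} + 11} = \frac{1}{\frac{43}{4}} = \frac{4}{43}$)
$- 45 \left(94 + a{\left(11,5 \right)}\right) = - 45 \left(94 + \frac{4}{43}\right) = \left(-45\right) \frac{4046}{43} = - \frac{182070}{43}$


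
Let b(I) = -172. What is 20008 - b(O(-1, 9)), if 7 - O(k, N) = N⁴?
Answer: 20180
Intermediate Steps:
O(k, N) = 7 - N⁴
20008 - b(O(-1, 9)) = 20008 - 1*(-172) = 20008 + 172 = 20180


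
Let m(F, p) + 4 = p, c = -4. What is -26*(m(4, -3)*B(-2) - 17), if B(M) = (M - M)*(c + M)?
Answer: 442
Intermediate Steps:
m(F, p) = -4 + p
B(M) = 0 (B(M) = (M - M)*(-4 + M) = 0*(-4 + M) = 0)
-26*(m(4, -3)*B(-2) - 17) = -26*((-4 - 3)*0 - 17) = -26*(-7*0 - 17) = -26*(0 - 17) = -26*(-17) = 442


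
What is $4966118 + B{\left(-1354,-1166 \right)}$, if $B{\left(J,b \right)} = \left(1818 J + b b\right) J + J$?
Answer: $1497094428$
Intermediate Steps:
$B{\left(J,b \right)} = J + J \left(b^{2} + 1818 J\right)$ ($B{\left(J,b \right)} = \left(1818 J + b^{2}\right) J + J = \left(b^{2} + 1818 J\right) J + J = J \left(b^{2} + 1818 J\right) + J = J + J \left(b^{2} + 1818 J\right)$)
$4966118 + B{\left(-1354,-1166 \right)} = 4966118 - 1354 \left(1 + \left(-1166\right)^{2} + 1818 \left(-1354\right)\right) = 4966118 - 1354 \left(1 + 1359556 - 2461572\right) = 4966118 - -1492128310 = 4966118 + 1492128310 = 1497094428$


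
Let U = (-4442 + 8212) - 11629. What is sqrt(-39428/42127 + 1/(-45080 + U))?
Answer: I*sqrt(4655062459146276807)/2230161253 ≈ 0.96745*I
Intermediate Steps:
U = -7859 (U = 3770 - 11629 = -7859)
sqrt(-39428/42127 + 1/(-45080 + U)) = sqrt(-39428/42127 + 1/(-45080 - 7859)) = sqrt(-39428*1/42127 + 1/(-52939)) = sqrt(-39428/42127 - 1/52939) = sqrt(-2087321019/2230161253) = I*sqrt(4655062459146276807)/2230161253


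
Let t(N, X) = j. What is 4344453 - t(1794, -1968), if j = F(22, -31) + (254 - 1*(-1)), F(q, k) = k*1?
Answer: 4344229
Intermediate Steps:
F(q, k) = k
j = 224 (j = -31 + (254 - 1*(-1)) = -31 + (254 + 1) = -31 + 255 = 224)
t(N, X) = 224
4344453 - t(1794, -1968) = 4344453 - 1*224 = 4344453 - 224 = 4344229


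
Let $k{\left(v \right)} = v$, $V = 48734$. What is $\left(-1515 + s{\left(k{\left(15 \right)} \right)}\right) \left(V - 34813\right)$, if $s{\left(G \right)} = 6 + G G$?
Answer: $-17874564$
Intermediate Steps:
$s{\left(G \right)} = 6 + G^{2}$
$\left(-1515 + s{\left(k{\left(15 \right)} \right)}\right) \left(V - 34813\right) = \left(-1515 + \left(6 + 15^{2}\right)\right) \left(48734 - 34813\right) = \left(-1515 + \left(6 + 225\right)\right) 13921 = \left(-1515 + 231\right) 13921 = \left(-1284\right) 13921 = -17874564$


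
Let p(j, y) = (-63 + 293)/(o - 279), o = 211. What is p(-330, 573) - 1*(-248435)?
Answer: 8446675/34 ≈ 2.4843e+5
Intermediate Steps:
p(j, y) = -115/34 (p(j, y) = (-63 + 293)/(211 - 279) = 230/(-68) = 230*(-1/68) = -115/34)
p(-330, 573) - 1*(-248435) = -115/34 - 1*(-248435) = -115/34 + 248435 = 8446675/34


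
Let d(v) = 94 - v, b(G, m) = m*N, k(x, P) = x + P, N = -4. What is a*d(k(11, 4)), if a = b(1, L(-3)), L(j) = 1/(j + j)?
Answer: 158/3 ≈ 52.667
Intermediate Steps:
k(x, P) = P + x
L(j) = 1/(2*j)
b(G, m) = -4*m (b(G, m) = m*(-4) = -4*m)
a = 2/3 (a = -2/(-3) = -2*(-1)/3 = -4*(-1/6) = 2/3 ≈ 0.66667)
a*d(k(11, 4)) = 2*(94 - (4 + 11))/3 = 2*(94 - 1*15)/3 = 2*(94 - 15)/3 = (2/3)*79 = 158/3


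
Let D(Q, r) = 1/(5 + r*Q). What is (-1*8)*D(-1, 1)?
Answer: -2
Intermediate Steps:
D(Q, r) = 1/(5 + Q*r)
(-1*8)*D(-1, 1) = (-1*8)/(5 - 1*1) = -8/(5 - 1) = -8/4 = -8*¼ = -2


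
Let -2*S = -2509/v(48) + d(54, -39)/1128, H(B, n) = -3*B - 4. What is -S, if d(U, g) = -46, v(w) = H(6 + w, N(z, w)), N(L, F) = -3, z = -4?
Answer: 705629/93624 ≈ 7.5368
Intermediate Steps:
H(B, n) = -4 - 3*B
v(w) = -22 - 3*w (v(w) = -4 - 3*(6 + w) = -4 + (-18 - 3*w) = -22 - 3*w)
S = -705629/93624 (S = -(-2509/(-22 - 3*48) - 46/1128)/2 = -(-2509/(-22 - 144) - 46*1/1128)/2 = -(-2509/(-166) - 23/564)/2 = -(-2509*(-1/166) - 23/564)/2 = -(2509/166 - 23/564)/2 = -½*705629/46812 = -705629/93624 ≈ -7.5368)
-S = -1*(-705629/93624) = 705629/93624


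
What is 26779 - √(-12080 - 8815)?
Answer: 26779 - I*√20895 ≈ 26779.0 - 144.55*I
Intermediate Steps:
26779 - √(-12080 - 8815) = 26779 - √(-20895) = 26779 - I*√20895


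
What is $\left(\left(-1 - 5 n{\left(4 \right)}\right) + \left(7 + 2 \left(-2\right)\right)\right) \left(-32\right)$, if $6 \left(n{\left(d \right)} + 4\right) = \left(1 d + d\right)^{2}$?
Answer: $\frac{3008}{3} \approx 1002.7$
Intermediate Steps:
$n{\left(d \right)} = -4 + \frac{2 d^{2}}{3}$ ($n{\left(d \right)} = -4 + \frac{\left(1 d + d\right)^{2}}{6} = -4 + \frac{\left(d + d\right)^{2}}{6} = -4 + \frac{\left(2 d\right)^{2}}{6} = -4 + \frac{4 d^{2}}{6} = -4 + \frac{2 d^{2}}{3}$)
$\left(\left(-1 - 5 n{\left(4 \right)}\right) + \left(7 + 2 \left(-2\right)\right)\right) \left(-32\right) = \left(\left(-1 - 5 \left(-4 + \frac{2 \cdot 4^{2}}{3}\right)\right) + \left(7 + 2 \left(-2\right)\right)\right) \left(-32\right) = \left(\left(-1 - 5 \left(-4 + \frac{2}{3} \cdot 16\right)\right) + \left(7 - 4\right)\right) \left(-32\right) = \left(\left(-1 - 5 \left(-4 + \frac{32}{3}\right)\right) + 3\right) \left(-32\right) = \left(\left(-1 - \frac{100}{3}\right) + 3\right) \left(-32\right) = \left(- \frac{103}{3} + 3\right) \left(-32\right) = \left(- \frac{94}{3}\right) \left(-32\right) = \frac{3008}{3}$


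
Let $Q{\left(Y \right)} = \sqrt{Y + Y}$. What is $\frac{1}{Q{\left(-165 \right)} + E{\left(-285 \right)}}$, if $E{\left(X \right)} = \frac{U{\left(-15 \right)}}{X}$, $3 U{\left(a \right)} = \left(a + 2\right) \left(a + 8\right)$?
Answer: $- \frac{77805}{241246531} - \frac{731025 i \sqrt{330}}{241246531} \approx -0.00032251 - 0.055046 i$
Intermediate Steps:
$U{\left(a \right)} = \frac{\left(2 + a\right) \left(8 + a\right)}{3}$ ($U{\left(a \right)} = \frac{\left(a + 2\right) \left(a + 8\right)}{3} = \frac{\left(2 + a\right) \left(8 + a\right)}{3}$)
$Q{\left(Y \right)} = \sqrt{2} \sqrt{Y}$ ($Q{\left(Y \right)} = \sqrt{2 Y} = \sqrt{2} \sqrt{Y}$)
$E{\left(X \right)} = \frac{91}{3 X}$ ($E{\left(X \right)} = \frac{\frac{16}{3} + \frac{\left(-15\right)^{2}}{3} + \frac{10}{3} \left(-15\right)}{X} = \frac{\frac{16}{3} + \frac{1}{3} \cdot 225 - 50}{X} = \frac{\frac{16}{3} + 75 - 50}{X} = \frac{91}{3 X}$)
$\frac{1}{Q{\left(-165 \right)} + E{\left(-285 \right)}} = \frac{1}{\sqrt{2} \sqrt{-165} + \frac{91}{3 \left(-285\right)}} = \frac{1}{\sqrt{2} i \sqrt{165} + \frac{91}{3} \left(- \frac{1}{285}\right)} = \frac{1}{i \sqrt{330} - \frac{91}{855}} = \frac{1}{- \frac{91}{855} + i \sqrt{330}}$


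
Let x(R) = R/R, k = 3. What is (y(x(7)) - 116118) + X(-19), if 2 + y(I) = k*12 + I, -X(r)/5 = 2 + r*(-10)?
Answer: -117043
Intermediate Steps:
X(r) = -10 + 50*r (X(r) = -5*(2 + r*(-10)) = -5*(2 - 10*r) = -10 + 50*r)
x(R) = 1
y(I) = 34 + I (y(I) = -2 + (3*12 + I) = -2 + (36 + I) = 34 + I)
(y(x(7)) - 116118) + X(-19) = ((34 + 1) - 116118) + (-10 + 50*(-19)) = (35 - 116118) + (-10 - 950) = -116083 - 960 = -117043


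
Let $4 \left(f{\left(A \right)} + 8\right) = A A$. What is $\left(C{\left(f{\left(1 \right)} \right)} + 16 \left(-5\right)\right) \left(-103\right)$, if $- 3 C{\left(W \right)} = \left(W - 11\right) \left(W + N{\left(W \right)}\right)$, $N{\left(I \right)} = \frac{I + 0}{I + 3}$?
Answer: $\frac{3702335}{304} \approx 12179.0$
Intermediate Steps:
$f{\left(A \right)} = -8 + \frac{A^{2}}{4}$ ($f{\left(A \right)} = -8 + \frac{A A}{4} = -8 + \frac{A^{2}}{4}$)
$N{\left(I \right)} = \frac{I}{3 + I}$
$C{\left(W \right)} = - \frac{\left(-11 + W\right) \left(W + \frac{W}{3 + W}\right)}{3}$ ($C{\left(W \right)} = - \frac{\left(W - 11\right) \left(W + \frac{W}{3 + W}\right)}{3} = - \frac{\left(-11 + W\right) \left(W + \frac{W}{3 + W}\right)}{3}$)
$\left(C{\left(f{\left(1 \right)} \right)} + 16 \left(-5\right)\right) \left(-103\right) = \left(\frac{\left(-8 + \frac{1^{2}}{4}\right) \left(44 - \left(-8 + \frac{1^{2}}{4}\right)^{2} + 7 \left(-8 + \frac{1^{2}}{4}\right)\right)}{3 \left(3 - \left(8 - \frac{1^{2}}{4}\right)\right)} + 16 \left(-5\right)\right) \left(-103\right) = \left(\frac{\left(-8 + \frac{1}{4} \cdot 1\right) \left(44 - \left(-8 + \frac{1}{4} \cdot 1\right)^{2} + 7 \left(-8 + \frac{1}{4} \cdot 1\right)\right)}{3 \left(3 + \left(-8 + \frac{1}{4} \cdot 1\right)\right)} - 80\right) \left(-103\right) = \left(\frac{\left(-8 + \frac{1}{4}\right) \left(44 - \left(-8 + \frac{1}{4}\right)^{2} + 7 \left(-8 + \frac{1}{4}\right)\right)}{3 \left(3 + \left(-8 + \frac{1}{4}\right)\right)} - 80\right) \left(-103\right) = \left(\frac{1}{3} \left(- \frac{31}{4}\right) \frac{1}{3 - \frac{31}{4}} \left(44 - \left(- \frac{31}{4}\right)^{2} + 7 \left(- \frac{31}{4}\right)\right) - 80\right) \left(-103\right) = \left(\frac{1}{3} \left(- \frac{31}{4}\right) \frac{1}{- \frac{19}{4}} \left(44 - \frac{961}{16} - \frac{217}{4}\right) - 80\right) \left(-103\right) = \left(\frac{1}{3} \left(- \frac{31}{4}\right) \left(- \frac{4}{19}\right) \left(44 - \frac{961}{16} - \frac{217}{4}\right) - 80\right) \left(-103\right) = \left(\frac{1}{3} \left(- \frac{31}{4}\right) \left(- \frac{4}{19}\right) \left(- \frac{1125}{16}\right) - 80\right) \left(-103\right) = \left(- \frac{11625}{304} - 80\right) \left(-103\right) = \left(- \frac{35945}{304}\right) \left(-103\right) = \frac{3702335}{304}$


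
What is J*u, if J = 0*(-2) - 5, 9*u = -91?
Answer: 455/9 ≈ 50.556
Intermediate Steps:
u = -91/9 (u = (⅑)*(-91) = -91/9 ≈ -10.111)
J = -5 (J = 0 - 5 = -5)
J*u = -5*(-91/9) = 455/9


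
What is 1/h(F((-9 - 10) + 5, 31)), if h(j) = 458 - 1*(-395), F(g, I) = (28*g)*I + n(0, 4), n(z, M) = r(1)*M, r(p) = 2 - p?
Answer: 1/853 ≈ 0.0011723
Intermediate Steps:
n(z, M) = M (n(z, M) = (2 - 1*1)*M = (2 - 1)*M = 1*M = M)
F(g, I) = 4 + 28*I*g (F(g, I) = (28*g)*I + 4 = 28*I*g + 4 = 4 + 28*I*g)
h(j) = 853 (h(j) = 458 + 395 = 853)
1/h(F((-9 - 10) + 5, 31)) = 1/853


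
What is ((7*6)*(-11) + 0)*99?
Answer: -45738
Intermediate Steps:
((7*6)*(-11) + 0)*99 = (42*(-11) + 0)*99 = (-462 + 0)*99 = -462*99 = -45738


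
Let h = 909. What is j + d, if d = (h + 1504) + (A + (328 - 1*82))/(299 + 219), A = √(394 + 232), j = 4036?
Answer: 1670414/259 + √626/518 ≈ 6449.5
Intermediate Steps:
A = √626 ≈ 25.020
d = 625090/259 + √626/518 (d = (909 + 1504) + (√626 + (328 - 1*82))/(299 + 219) = 2413 + (√626 + (328 - 82))/518 = 2413 + (√626 + 246)*(1/518) = 2413 + (246 + √626)*(1/518) = 2413 + (123/259 + √626/518) = 625090/259 + √626/518 ≈ 2413.5)
j + d = 4036 + (625090/259 + √626/518) = 1670414/259 + √626/518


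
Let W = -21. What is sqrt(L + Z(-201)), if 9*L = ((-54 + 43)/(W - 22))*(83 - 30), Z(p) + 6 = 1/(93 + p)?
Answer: I*sqrt(2697519)/774 ≈ 2.122*I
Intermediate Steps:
Z(p) = -6 + 1/(93 + p)
L = 583/387 (L = (((-54 + 43)/(-21 - 22))*(83 - 30))/9 = (-11/(-43)*53)/9 = (-11*(-1/43)*53)/9 = ((11/43)*53)/9 = (1/9)*(583/43) = 583/387 ≈ 1.5065)
sqrt(L + Z(-201)) = sqrt(583/387 + (-557 - 6*(-201))/(93 - 201)) = sqrt(583/387 + (-557 + 1206)/(-108)) = sqrt(583/387 - 1/108*649) = sqrt(583/387 - 649/108) = sqrt(-20911/4644) = I*sqrt(2697519)/774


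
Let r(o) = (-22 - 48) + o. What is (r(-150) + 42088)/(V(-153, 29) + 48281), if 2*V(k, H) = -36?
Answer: 41868/48263 ≈ 0.86750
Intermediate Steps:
V(k, H) = -18 (V(k, H) = (½)*(-36) = -18)
r(o) = -70 + o
(r(-150) + 42088)/(V(-153, 29) + 48281) = ((-70 - 150) + 42088)/(-18 + 48281) = (-220 + 42088)/48263 = 41868*(1/48263) = 41868/48263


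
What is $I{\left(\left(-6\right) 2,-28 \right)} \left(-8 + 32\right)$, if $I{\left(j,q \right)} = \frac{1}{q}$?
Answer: $- \frac{6}{7} \approx -0.85714$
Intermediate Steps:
$I{\left(\left(-6\right) 2,-28 \right)} \left(-8 + 32\right) = \frac{-8 + 32}{-28} = \left(- \frac{1}{28}\right) 24 = - \frac{6}{7}$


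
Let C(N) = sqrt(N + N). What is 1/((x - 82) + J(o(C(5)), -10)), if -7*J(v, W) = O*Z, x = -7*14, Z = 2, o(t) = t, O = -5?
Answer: -7/1250 ≈ -0.0056000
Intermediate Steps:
C(N) = sqrt(2)*sqrt(N) (C(N) = sqrt(2*N) = sqrt(2)*sqrt(N))
x = -98
J(v, W) = 10/7 (J(v, W) = -(-5)*2/7 = -1/7*(-10) = 10/7)
1/((x - 82) + J(o(C(5)), -10)) = 1/((-98 - 82) + 10/7) = 1/(-180 + 10/7) = 1/(-1250/7) = -7/1250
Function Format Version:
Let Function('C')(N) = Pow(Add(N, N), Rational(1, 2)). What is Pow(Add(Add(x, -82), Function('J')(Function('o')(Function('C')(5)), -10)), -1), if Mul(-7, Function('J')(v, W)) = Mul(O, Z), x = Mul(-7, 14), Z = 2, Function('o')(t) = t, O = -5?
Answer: Rational(-7, 1250) ≈ -0.0056000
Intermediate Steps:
Function('C')(N) = Mul(Pow(2, Rational(1, 2)), Pow(N, Rational(1, 2))) (Function('C')(N) = Pow(Mul(2, N), Rational(1, 2)) = Mul(Pow(2, Rational(1, 2)), Pow(N, Rational(1, 2))))
x = -98
Function('J')(v, W) = Rational(10, 7) (Function('J')(v, W) = Mul(Rational(-1, 7), Mul(-5, 2)) = Mul(Rational(-1, 7), -10) = Rational(10, 7))
Pow(Add(Add(x, -82), Function('J')(Function('o')(Function('C')(5)), -10)), -1) = Pow(Add(Add(-98, -82), Rational(10, 7)), -1) = Pow(Add(-180, Rational(10, 7)), -1) = Pow(Rational(-1250, 7), -1) = Rational(-7, 1250)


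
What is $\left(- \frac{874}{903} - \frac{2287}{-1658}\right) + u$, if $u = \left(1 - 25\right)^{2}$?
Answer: $\frac{862988293}{1497174} \approx 576.41$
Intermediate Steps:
$u = 576$ ($u = \left(-24\right)^{2} = 576$)
$\left(- \frac{874}{903} - \frac{2287}{-1658}\right) + u = \left(- \frac{874}{903} - \frac{2287}{-1658}\right) + 576 = \left(\left(-874\right) \frac{1}{903} - - \frac{2287}{1658}\right) + 576 = \left(- \frac{874}{903} + \frac{2287}{1658}\right) + 576 = \frac{616069}{1497174} + 576 = \frac{862988293}{1497174}$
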